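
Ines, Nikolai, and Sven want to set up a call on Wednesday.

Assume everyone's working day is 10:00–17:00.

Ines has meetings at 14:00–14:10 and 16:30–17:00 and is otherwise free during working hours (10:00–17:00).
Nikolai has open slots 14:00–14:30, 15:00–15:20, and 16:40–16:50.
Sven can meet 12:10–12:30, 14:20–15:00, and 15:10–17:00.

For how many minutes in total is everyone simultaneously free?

Ines free within 10:00–17:00: 10:00–14:00, 14:10–16:30.
Ines ∩ Nikolai: 14:10–14:30, 15:00–15:20.
Ines ∩ Nikolai ∩ Sven: 14:20–14:30, 15:10–15:20.
Total common minutes: 10 + 10 = 20.

20 minutes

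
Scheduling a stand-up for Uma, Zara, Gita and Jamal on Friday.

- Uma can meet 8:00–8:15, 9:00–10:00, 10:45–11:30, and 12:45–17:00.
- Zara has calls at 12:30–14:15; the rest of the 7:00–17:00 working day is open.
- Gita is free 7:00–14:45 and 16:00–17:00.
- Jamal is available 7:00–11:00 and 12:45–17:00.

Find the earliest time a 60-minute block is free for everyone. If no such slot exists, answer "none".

Zara free within 07:00–17:00: 07:00–12:30, 14:15–17:00.
Uma ∩ Zara: 08:00–08:15, 09:00–10:00, 10:45–11:30, 14:15–17:00.
Uma ∩ Zara ∩ Gita: 08:00–08:15, 09:00–10:00, 10:45–11:30, 14:15–14:45, 16:00–17:00.
Uma ∩ Zara ∩ Gita ∩ Jamal: 08:00–08:15, 09:00–10:00, 10:45–11:00, 14:15–14:45, 16:00–17:00.
Windows ≥ 60 min: 09:00–10:00, 16:00–17:00.
Earliest such window starts at 09:00.

09:00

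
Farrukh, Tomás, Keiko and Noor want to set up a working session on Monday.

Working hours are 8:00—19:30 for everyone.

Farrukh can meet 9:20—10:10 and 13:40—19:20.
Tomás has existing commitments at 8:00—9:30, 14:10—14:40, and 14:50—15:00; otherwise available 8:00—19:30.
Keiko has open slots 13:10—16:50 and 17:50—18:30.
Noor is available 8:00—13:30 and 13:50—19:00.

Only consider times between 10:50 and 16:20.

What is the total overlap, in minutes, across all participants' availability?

Tomás free within 08:00–19:30: 09:30–14:10, 14:40–14:50, 15:00–19:30.
Farrukh ∩ Tomás: 09:30–10:10, 13:40–14:10, 14:40–14:50, 15:00–19:20.
Farrukh ∩ Tomás ∩ Keiko: 13:40–14:10, 14:40–14:50, 15:00–16:50, 17:50–18:30.
Farrukh ∩ Tomás ∩ Keiko ∩ Noor: 13:50–14:10, 14:40–14:50, 15:00–16:50, 17:50–18:30.
Restricted to 10:50–16:20: 13:50–14:10, 14:40–14:50, 15:00–16:20.
Total common minutes: 20 + 10 + 80 = 110.

110 minutes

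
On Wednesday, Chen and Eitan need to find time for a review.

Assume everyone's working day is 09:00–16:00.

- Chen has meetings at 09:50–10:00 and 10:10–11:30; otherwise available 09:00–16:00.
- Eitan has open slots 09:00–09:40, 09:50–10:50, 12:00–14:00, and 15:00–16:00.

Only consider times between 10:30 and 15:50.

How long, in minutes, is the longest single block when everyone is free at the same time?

Chen free within 09:00–16:00: 09:00–09:50, 10:00–10:10, 11:30–16:00.
Chen ∩ Eitan: 09:00–09:40, 10:00–10:10, 12:00–14:00, 15:00–16:00.
Restricted to 10:30–15:50: 12:00–14:00, 15:00–15:50.
Common window lengths: 120, 50 min; longest is 120.

120 minutes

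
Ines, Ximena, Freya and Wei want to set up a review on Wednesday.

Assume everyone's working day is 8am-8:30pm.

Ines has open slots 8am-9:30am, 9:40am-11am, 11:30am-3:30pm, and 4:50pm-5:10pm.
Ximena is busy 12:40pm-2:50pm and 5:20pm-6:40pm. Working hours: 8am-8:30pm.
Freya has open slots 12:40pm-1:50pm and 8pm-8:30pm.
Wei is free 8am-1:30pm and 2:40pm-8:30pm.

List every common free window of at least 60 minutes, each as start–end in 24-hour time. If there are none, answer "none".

Ximena free within 08:00–20:30: 08:00–12:40, 14:50–17:20, 18:40–20:30.
Ines ∩ Ximena: 08:00–09:30, 09:40–11:00, 11:30–12:40, 14:50–15:30, 16:50–17:10.
Ines ∩ Ximena ∩ Freya: (none).
Ines ∩ Ximena ∩ Freya ∩ Wei: (none).
Windows ≥ 60 min: (none).

none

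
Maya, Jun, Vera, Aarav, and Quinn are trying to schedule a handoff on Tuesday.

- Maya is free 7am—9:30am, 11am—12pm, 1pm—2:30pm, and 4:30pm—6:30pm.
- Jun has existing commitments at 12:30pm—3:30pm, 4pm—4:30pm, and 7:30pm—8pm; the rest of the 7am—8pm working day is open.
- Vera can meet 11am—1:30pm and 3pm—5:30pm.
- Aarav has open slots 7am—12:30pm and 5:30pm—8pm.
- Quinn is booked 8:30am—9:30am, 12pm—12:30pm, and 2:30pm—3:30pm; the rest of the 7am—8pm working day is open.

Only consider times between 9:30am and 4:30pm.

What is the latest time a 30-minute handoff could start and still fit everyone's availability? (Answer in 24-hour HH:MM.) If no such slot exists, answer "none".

Jun free within 07:00–20:00: 07:00–12:30, 15:30–16:00, 16:30–19:30.
Quinn free within 07:00–20:00: 07:00–08:30, 09:30–12:00, 12:30–14:30, 15:30–20:00.
Maya ∩ Jun: 07:00–09:30, 11:00–12:00, 16:30–18:30.
Maya ∩ Jun ∩ Vera: 11:00–12:00, 16:30–17:30.
Maya ∩ Jun ∩ Vera ∩ Aarav: 11:00–12:00.
Maya ∩ Jun ∩ Vera ∩ Aarav ∩ Quinn: 11:00–12:00.
Restricted to 09:30–16:30: 11:00–12:00.
Windows ≥ 30 min: 11:00–12:00.
Latest start in the last window 11:00–12:00 is 12:00 − 30 min = 11:30.

11:30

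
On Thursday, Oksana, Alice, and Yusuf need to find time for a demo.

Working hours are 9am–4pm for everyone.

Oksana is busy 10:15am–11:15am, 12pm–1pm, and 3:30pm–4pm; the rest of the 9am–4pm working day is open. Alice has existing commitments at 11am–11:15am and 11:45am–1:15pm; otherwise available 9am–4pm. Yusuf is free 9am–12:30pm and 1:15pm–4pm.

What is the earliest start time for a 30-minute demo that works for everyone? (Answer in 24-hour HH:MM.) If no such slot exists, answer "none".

Oksana free within 09:00–16:00: 09:00–10:15, 11:15–12:00, 13:00–15:30.
Alice free within 09:00–16:00: 09:00–11:00, 11:15–11:45, 13:15–16:00.
Oksana ∩ Alice: 09:00–10:15, 11:15–11:45, 13:15–15:30.
Oksana ∩ Alice ∩ Yusuf: 09:00–10:15, 11:15–11:45, 13:15–15:30.
Windows ≥ 30 min: 09:00–10:15, 11:15–11:45, 13:15–15:30.
Earliest such window starts at 09:00.

09:00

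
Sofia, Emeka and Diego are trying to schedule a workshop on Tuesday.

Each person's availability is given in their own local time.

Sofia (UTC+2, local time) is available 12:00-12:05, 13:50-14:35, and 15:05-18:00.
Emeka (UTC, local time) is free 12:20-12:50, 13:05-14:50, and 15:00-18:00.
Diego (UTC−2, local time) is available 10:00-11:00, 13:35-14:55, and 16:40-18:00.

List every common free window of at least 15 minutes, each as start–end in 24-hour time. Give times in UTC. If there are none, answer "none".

Sofia → UTC: 10:00–10:05, 11:50–12:35, 13:05–16:00.
Emeka → UTC: 12:20–12:50, 13:05–14:50, 15:00–18:00.
Diego → UTC: 12:00–13:00, 15:35–16:55, 18:40–20:00.
Sofia ∩ Emeka: 12:20–12:35, 13:05–14:50, 15:00–16:00.
Sofia ∩ Emeka ∩ Diego: 12:20–12:35, 15:35–16:00.
Windows ≥ 15 min: 12:20–12:35, 15:35–16:00.

12:20–12:35, 15:35–16:00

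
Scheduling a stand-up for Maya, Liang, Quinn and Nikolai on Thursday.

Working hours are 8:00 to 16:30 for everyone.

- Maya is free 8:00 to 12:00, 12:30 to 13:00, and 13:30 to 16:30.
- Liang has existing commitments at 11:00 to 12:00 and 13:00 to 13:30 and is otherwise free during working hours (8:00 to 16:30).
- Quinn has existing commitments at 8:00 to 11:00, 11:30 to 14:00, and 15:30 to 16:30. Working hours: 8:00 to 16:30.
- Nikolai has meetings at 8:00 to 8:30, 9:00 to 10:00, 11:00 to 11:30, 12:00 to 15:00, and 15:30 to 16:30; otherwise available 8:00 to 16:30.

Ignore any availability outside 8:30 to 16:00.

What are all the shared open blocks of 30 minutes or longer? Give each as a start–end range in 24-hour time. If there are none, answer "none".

Liang free within 08:00–16:30: 08:00–11:00, 12:00–13:00, 13:30–16:30.
Quinn free within 08:00–16:30: 11:00–11:30, 14:00–15:30.
Nikolai free within 08:00–16:30: 08:30–09:00, 10:00–11:00, 11:30–12:00, 15:00–15:30.
Maya ∩ Liang: 08:00–11:00, 12:30–13:00, 13:30–16:30.
Maya ∩ Liang ∩ Quinn: 14:00–15:30.
Maya ∩ Liang ∩ Quinn ∩ Nikolai: 15:00–15:30.
Restricted to 08:30–16:00: 15:00–15:30.
Windows ≥ 30 min: 15:00–15:30.

15:00–15:30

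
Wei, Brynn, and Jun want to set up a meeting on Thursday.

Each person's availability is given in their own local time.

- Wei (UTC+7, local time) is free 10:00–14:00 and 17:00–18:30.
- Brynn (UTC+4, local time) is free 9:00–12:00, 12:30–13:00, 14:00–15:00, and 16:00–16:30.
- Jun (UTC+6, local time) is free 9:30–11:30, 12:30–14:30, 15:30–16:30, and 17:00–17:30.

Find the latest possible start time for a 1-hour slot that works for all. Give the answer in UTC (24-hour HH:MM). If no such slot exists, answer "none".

none

Wei → UTC: 03:00–07:00, 10:00–11:30.
Brynn → UTC: 05:00–08:00, 08:30–09:00, 10:00–11:00, 12:00–12:30.
Jun → UTC: 03:30–05:30, 06:30–08:30, 09:30–10:30, 11:00–11:30.
Wei ∩ Brynn: 05:00–07:00, 10:00–11:00.
Wei ∩ Brynn ∩ Jun: 05:00–05:30, 06:30–07:00, 10:00–10:30.
Windows ≥ 60 min: (none).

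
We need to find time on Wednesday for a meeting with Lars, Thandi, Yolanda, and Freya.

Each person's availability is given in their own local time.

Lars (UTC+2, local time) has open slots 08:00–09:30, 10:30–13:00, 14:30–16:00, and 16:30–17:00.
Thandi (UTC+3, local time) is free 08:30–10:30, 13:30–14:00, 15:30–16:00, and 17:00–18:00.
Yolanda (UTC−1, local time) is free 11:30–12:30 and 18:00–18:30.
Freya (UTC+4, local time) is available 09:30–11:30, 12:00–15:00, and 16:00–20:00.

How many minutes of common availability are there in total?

30 minutes

Lars → UTC: 06:00–07:30, 08:30–11:00, 12:30–14:00, 14:30–15:00.
Thandi → UTC: 05:30–07:30, 10:30–11:00, 12:30–13:00, 14:00–15:00.
Yolanda → UTC: 12:30–13:30, 19:00–19:30.
Freya → UTC: 05:30–07:30, 08:00–11:00, 12:00–16:00.
Lars ∩ Thandi: 06:00–07:30, 10:30–11:00, 12:30–13:00, 14:30–15:00.
Lars ∩ Thandi ∩ Yolanda: 12:30–13:00.
Lars ∩ Thandi ∩ Yolanda ∩ Freya: 12:30–13:00.
Total common minutes: 30.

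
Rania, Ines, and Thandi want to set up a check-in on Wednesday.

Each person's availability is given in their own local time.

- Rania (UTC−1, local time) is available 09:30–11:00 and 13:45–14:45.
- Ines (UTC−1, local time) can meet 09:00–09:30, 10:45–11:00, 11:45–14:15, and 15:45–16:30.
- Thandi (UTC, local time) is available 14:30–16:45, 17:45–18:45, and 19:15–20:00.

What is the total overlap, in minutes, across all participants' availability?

Rania → UTC: 10:30–12:00, 14:45–15:45.
Ines → UTC: 10:00–10:30, 11:45–12:00, 12:45–15:15, 16:45–17:30.
Thandi → UTC: 14:30–16:45, 17:45–18:45, 19:15–20:00.
Rania ∩ Ines: 11:45–12:00, 14:45–15:15.
Rania ∩ Ines ∩ Thandi: 14:45–15:15.
Total common minutes: 30.

30 minutes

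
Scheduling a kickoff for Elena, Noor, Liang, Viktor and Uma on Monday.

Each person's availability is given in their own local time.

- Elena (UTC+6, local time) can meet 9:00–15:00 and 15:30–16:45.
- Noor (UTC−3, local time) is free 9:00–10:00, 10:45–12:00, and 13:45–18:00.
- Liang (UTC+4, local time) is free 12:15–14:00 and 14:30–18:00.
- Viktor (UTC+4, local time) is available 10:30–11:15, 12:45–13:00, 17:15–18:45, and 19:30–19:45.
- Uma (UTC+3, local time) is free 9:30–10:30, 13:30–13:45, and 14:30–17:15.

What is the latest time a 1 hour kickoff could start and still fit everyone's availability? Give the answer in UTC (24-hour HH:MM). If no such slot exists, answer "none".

none

Elena → UTC: 03:00–09:00, 09:30–10:45.
Noor → UTC: 12:00–13:00, 13:45–15:00, 16:45–21:00.
Liang → UTC: 08:15–10:00, 10:30–14:00.
Viktor → UTC: 06:30–07:15, 08:45–09:00, 13:15–14:45, 15:30–15:45.
Uma → UTC: 06:30–07:30, 10:30–10:45, 11:30–14:15.
Elena ∩ Noor: (none).
Elena ∩ Noor ∩ Liang: (none).
Elena ∩ Noor ∩ Liang ∩ Viktor: (none).
Elena ∩ Noor ∩ Liang ∩ Viktor ∩ Uma: (none).
Windows ≥ 60 min: (none).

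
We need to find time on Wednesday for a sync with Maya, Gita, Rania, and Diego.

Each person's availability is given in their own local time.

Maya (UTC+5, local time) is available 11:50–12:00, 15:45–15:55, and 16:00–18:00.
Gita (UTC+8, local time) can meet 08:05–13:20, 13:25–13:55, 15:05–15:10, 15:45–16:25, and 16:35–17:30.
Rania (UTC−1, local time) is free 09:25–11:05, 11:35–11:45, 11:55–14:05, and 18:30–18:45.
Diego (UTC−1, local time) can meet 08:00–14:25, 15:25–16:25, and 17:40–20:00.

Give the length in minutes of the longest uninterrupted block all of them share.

Maya → UTC: 06:50–07:00, 10:45–10:55, 11:00–13:00.
Gita → UTC: 00:05–05:20, 05:25–05:55, 07:05–07:10, 07:45–08:25, 08:35–09:30.
Rania → UTC: 10:25–12:05, 12:35–12:45, 12:55–15:05, 19:30–19:45.
Diego → UTC: 09:00–15:25, 16:25–17:25, 18:40–21:00.
Maya ∩ Gita: (none).
Maya ∩ Gita ∩ Rania: (none).
Maya ∩ Gita ∩ Rania ∩ Diego: (none).
No common window.

0 minutes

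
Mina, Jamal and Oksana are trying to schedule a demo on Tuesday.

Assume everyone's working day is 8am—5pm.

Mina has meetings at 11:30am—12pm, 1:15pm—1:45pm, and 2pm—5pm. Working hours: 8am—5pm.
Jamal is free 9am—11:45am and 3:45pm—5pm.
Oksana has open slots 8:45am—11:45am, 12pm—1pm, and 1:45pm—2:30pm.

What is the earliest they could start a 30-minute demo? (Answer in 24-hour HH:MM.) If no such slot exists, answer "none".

09:00

Mina free within 08:00–17:00: 08:00–11:30, 12:00–13:15, 13:45–14:00.
Mina ∩ Jamal: 09:00–11:30.
Mina ∩ Jamal ∩ Oksana: 09:00–11:30.
Windows ≥ 30 min: 09:00–11:30.
Earliest such window starts at 09:00.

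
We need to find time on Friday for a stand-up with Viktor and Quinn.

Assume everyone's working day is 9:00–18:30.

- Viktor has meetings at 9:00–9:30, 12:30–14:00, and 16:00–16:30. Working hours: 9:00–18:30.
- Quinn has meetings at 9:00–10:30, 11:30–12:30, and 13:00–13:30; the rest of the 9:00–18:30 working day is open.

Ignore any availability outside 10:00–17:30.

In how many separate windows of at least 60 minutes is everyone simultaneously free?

Viktor free within 09:00–18:30: 09:30–12:30, 14:00–16:00, 16:30–18:30.
Quinn free within 09:00–18:30: 10:30–11:30, 12:30–13:00, 13:30–18:30.
Viktor ∩ Quinn: 10:30–11:30, 14:00–16:00, 16:30–18:30.
Restricted to 10:00–17:30: 10:30–11:30, 14:00–16:00, 16:30–17:30.
Windows ≥ 60 min: 10:30–11:30, 14:00–16:00, 16:30–17:30.
That's 3 windows.

3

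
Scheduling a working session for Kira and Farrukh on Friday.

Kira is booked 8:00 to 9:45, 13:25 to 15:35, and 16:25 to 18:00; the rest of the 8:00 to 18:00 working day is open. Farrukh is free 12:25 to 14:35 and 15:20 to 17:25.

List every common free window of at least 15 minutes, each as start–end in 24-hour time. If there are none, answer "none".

12:25–13:25, 15:35–16:25

Kira free within 08:00–18:00: 09:45–13:25, 15:35–16:25.
Kira ∩ Farrukh: 12:25–13:25, 15:35–16:25.
Windows ≥ 15 min: 12:25–13:25, 15:35–16:25.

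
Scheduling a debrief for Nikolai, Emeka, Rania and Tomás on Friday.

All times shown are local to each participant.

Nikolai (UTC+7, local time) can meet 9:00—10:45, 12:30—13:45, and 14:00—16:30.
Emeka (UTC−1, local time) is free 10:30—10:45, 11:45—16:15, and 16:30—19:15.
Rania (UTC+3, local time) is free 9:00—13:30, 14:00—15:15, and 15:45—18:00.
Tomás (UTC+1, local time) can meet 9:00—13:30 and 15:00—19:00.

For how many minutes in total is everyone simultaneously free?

0 minutes

Nikolai → UTC: 02:00–03:45, 05:30–06:45, 07:00–09:30.
Emeka → UTC: 11:30–11:45, 12:45–17:15, 17:30–20:15.
Rania → UTC: 06:00–10:30, 11:00–12:15, 12:45–15:00.
Tomás → UTC: 08:00–12:30, 14:00–18:00.
Nikolai ∩ Emeka: (none).
Nikolai ∩ Emeka ∩ Rania: (none).
Nikolai ∩ Emeka ∩ Rania ∩ Tomás: (none).
Total common minutes: 0.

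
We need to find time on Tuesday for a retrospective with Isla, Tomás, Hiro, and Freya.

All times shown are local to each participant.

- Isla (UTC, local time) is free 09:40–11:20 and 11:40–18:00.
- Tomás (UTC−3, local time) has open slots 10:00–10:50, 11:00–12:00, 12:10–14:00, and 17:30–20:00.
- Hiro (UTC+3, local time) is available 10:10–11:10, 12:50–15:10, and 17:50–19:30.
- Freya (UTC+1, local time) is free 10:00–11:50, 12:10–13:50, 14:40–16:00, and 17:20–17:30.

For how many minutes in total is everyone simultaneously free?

20 minutes

Isla → UTC: 09:40–11:20, 11:40–18:00.
Tomás → UTC: 13:00–13:50, 14:00–15:00, 15:10–17:00, 20:30–23:00.
Hiro → UTC: 07:10–08:10, 09:50–12:10, 14:50–16:30.
Freya → UTC: 09:00–10:50, 11:10–12:50, 13:40–15:00, 16:20–16:30.
Isla ∩ Tomás: 13:00–13:50, 14:00–15:00, 15:10–17:00.
Isla ∩ Tomás ∩ Hiro: 14:50–15:00, 15:10–16:30.
Isla ∩ Tomás ∩ Hiro ∩ Freya: 14:50–15:00, 16:20–16:30.
Total common minutes: 10 + 10 = 20.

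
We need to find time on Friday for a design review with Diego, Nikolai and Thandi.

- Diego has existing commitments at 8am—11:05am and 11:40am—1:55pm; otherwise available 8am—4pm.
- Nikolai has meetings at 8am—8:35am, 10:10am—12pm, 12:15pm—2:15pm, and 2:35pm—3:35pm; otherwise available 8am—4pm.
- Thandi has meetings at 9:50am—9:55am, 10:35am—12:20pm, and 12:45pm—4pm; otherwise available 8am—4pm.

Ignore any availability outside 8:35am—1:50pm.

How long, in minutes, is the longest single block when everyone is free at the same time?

0 minutes

Diego free within 08:00–16:00: 11:05–11:40, 13:55–16:00.
Nikolai free within 08:00–16:00: 08:35–10:10, 12:00–12:15, 14:15–14:35, 15:35–16:00.
Thandi free within 08:00–16:00: 08:00–09:50, 09:55–10:35, 12:20–12:45.
Diego ∩ Nikolai: 14:15–14:35, 15:35–16:00.
Diego ∩ Nikolai ∩ Thandi: (none).
Restricted to 08:35–13:50: (none).
No common window.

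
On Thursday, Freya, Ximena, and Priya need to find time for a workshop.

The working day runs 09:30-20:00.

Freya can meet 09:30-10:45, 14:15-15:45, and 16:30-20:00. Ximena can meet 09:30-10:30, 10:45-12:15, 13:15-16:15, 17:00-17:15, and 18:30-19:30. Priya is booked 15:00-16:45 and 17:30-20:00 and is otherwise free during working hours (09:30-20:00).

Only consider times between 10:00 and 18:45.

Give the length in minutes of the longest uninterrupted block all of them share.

45 minutes

Priya free within 09:30–20:00: 09:30–15:00, 16:45–17:30.
Freya ∩ Ximena: 09:30–10:30, 14:15–15:45, 17:00–17:15, 18:30–19:30.
Freya ∩ Ximena ∩ Priya: 09:30–10:30, 14:15–15:00, 17:00–17:15.
Restricted to 10:00–18:45: 10:00–10:30, 14:15–15:00, 17:00–17:15.
Common window lengths: 30, 45, 15 min; longest is 45.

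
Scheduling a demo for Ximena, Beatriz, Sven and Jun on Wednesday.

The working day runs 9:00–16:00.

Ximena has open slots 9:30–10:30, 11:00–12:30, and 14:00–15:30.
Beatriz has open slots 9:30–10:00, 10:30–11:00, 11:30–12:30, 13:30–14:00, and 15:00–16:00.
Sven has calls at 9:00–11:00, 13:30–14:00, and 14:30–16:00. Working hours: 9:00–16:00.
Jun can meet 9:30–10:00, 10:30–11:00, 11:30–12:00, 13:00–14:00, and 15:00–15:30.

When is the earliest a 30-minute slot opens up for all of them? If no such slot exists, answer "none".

Sven free within 09:00–16:00: 11:00–13:30, 14:00–14:30.
Ximena ∩ Beatriz: 09:30–10:00, 11:30–12:30, 15:00–15:30.
Ximena ∩ Beatriz ∩ Sven: 11:30–12:30.
Ximena ∩ Beatriz ∩ Sven ∩ Jun: 11:30–12:00.
Windows ≥ 30 min: 11:30–12:00.
Earliest such window starts at 11:30.

11:30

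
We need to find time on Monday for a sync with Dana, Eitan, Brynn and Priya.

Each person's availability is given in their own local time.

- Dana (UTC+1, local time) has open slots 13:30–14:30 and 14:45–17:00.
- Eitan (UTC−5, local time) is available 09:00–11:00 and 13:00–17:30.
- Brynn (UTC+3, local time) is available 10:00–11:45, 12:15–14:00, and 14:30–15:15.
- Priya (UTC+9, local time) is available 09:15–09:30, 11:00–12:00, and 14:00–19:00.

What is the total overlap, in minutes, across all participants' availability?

Dana → UTC: 12:30–13:30, 13:45–16:00.
Eitan → UTC: 14:00–16:00, 18:00–22:30.
Brynn → UTC: 07:00–08:45, 09:15–11:00, 11:30–12:15.
Priya → UTC: 00:15–00:30, 02:00–03:00, 05:00–10:00.
Dana ∩ Eitan: 14:00–16:00.
Dana ∩ Eitan ∩ Brynn: (none).
Dana ∩ Eitan ∩ Brynn ∩ Priya: (none).
Total common minutes: 0.

0 minutes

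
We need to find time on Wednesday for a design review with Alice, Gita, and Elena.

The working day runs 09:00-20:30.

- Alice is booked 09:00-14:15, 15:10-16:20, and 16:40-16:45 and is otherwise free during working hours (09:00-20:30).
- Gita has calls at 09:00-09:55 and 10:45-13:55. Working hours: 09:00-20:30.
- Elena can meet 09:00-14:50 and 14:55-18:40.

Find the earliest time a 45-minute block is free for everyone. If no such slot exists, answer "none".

16:45

Alice free within 09:00–20:30: 14:15–15:10, 16:20–16:40, 16:45–20:30.
Gita free within 09:00–20:30: 09:55–10:45, 13:55–20:30.
Alice ∩ Gita: 14:15–15:10, 16:20–16:40, 16:45–20:30.
Alice ∩ Gita ∩ Elena: 14:15–14:50, 14:55–15:10, 16:20–16:40, 16:45–18:40.
Windows ≥ 45 min: 16:45–18:40.
Earliest such window starts at 16:45.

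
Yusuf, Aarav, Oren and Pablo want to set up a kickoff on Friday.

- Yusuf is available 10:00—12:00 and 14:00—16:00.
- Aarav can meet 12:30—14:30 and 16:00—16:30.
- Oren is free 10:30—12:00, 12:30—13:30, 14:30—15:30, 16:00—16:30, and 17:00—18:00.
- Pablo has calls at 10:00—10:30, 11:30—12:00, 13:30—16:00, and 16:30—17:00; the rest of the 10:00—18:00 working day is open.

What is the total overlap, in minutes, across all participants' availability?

0 minutes

Pablo free within 10:00–18:00: 10:30–11:30, 12:00–13:30, 16:00–16:30, 17:00–18:00.
Yusuf ∩ Aarav: 14:00–14:30.
Yusuf ∩ Aarav ∩ Oren: (none).
Yusuf ∩ Aarav ∩ Oren ∩ Pablo: (none).
Total common minutes: 0.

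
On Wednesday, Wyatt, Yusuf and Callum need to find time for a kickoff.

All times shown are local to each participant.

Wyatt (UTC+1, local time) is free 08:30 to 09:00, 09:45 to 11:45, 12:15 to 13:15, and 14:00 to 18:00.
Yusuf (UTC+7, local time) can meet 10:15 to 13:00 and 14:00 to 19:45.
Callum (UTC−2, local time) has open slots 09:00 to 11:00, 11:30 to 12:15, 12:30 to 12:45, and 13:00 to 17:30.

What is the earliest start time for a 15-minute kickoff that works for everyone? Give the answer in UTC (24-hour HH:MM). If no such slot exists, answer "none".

Wyatt → UTC: 07:30–08:00, 08:45–10:45, 11:15–12:15, 13:00–17:00.
Yusuf → UTC: 03:15–06:00, 07:00–12:45.
Callum → UTC: 11:00–13:00, 13:30–14:15, 14:30–14:45, 15:00–19:30.
Wyatt ∩ Yusuf: 07:30–08:00, 08:45–10:45, 11:15–12:15.
Wyatt ∩ Yusuf ∩ Callum: 11:15–12:15.
Windows ≥ 15 min: 11:15–12:15.
Earliest such window starts at 11:15.

11:15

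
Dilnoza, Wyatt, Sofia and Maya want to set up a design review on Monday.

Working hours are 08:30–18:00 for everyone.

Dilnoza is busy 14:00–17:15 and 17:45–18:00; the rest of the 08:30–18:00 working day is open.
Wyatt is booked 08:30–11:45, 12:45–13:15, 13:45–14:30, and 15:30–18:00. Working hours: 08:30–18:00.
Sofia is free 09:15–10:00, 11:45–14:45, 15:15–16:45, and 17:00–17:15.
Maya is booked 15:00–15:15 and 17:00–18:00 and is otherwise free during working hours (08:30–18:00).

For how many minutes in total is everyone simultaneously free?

Dilnoza free within 08:30–18:00: 08:30–14:00, 17:15–17:45.
Wyatt free within 08:30–18:00: 11:45–12:45, 13:15–13:45, 14:30–15:30.
Maya free within 08:30–18:00: 08:30–15:00, 15:15–17:00.
Dilnoza ∩ Wyatt: 11:45–12:45, 13:15–13:45.
Dilnoza ∩ Wyatt ∩ Sofia: 11:45–12:45, 13:15–13:45.
Dilnoza ∩ Wyatt ∩ Sofia ∩ Maya: 11:45–12:45, 13:15–13:45.
Total common minutes: 60 + 30 = 90.

90 minutes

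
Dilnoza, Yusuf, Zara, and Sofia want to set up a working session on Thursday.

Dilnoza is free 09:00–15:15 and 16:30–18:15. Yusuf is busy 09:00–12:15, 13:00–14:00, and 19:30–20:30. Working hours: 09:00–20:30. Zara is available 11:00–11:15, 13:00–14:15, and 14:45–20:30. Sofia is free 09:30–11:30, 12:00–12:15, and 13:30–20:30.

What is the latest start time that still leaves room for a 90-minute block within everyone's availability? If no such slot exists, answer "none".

16:45

Yusuf free within 09:00–20:30: 12:15–13:00, 14:00–19:30.
Dilnoza ∩ Yusuf: 12:15–13:00, 14:00–15:15, 16:30–18:15.
Dilnoza ∩ Yusuf ∩ Zara: 14:00–14:15, 14:45–15:15, 16:30–18:15.
Dilnoza ∩ Yusuf ∩ Zara ∩ Sofia: 14:00–14:15, 14:45–15:15, 16:30–18:15.
Windows ≥ 90 min: 16:30–18:15.
Latest start in the last window 16:30–18:15 is 18:15 − 90 min = 16:45.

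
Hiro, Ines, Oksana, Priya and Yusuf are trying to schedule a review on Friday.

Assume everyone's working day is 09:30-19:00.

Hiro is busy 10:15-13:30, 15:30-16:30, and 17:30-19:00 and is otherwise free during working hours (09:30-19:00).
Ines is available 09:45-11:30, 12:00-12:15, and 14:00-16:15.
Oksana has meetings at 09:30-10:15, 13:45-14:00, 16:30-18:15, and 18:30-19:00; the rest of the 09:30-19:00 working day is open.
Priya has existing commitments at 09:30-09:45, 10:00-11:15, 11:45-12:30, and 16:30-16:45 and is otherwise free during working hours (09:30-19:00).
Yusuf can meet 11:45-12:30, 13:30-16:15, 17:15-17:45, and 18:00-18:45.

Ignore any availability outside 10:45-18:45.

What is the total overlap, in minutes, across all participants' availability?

Hiro free within 09:30–19:00: 09:30–10:15, 13:30–15:30, 16:30–17:30.
Oksana free within 09:30–19:00: 10:15–13:45, 14:00–16:30, 18:15–18:30.
Priya free within 09:30–19:00: 09:45–10:00, 11:15–11:45, 12:30–16:30, 16:45–19:00.
Hiro ∩ Ines: 09:45–10:15, 14:00–15:30.
Hiro ∩ Ines ∩ Oksana: 14:00–15:30.
Hiro ∩ Ines ∩ Oksana ∩ Priya: 14:00–15:30.
Hiro ∩ Ines ∩ Oksana ∩ Priya ∩ Yusuf: 14:00–15:30.
Restricted to 10:45–18:45: 14:00–15:30.
Total common minutes: 90.

90 minutes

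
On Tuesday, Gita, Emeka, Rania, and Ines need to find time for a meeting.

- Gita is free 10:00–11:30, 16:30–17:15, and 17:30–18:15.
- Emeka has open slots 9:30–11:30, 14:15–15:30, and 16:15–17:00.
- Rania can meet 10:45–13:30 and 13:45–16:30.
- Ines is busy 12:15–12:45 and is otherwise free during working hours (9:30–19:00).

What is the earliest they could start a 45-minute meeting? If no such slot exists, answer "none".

10:45

Ines free within 09:30–19:00: 09:30–12:15, 12:45–19:00.
Gita ∩ Emeka: 10:00–11:30, 16:30–17:00.
Gita ∩ Emeka ∩ Rania: 10:45–11:30.
Gita ∩ Emeka ∩ Rania ∩ Ines: 10:45–11:30.
Windows ≥ 45 min: 10:45–11:30.
Earliest such window starts at 10:45.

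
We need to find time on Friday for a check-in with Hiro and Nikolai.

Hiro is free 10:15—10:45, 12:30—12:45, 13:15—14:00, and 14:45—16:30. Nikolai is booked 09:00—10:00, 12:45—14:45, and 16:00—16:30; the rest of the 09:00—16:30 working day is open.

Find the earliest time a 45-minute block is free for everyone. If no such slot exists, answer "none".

Nikolai free within 09:00–16:30: 10:00–12:45, 14:45–16:00.
Hiro ∩ Nikolai: 10:15–10:45, 12:30–12:45, 14:45–16:00.
Windows ≥ 45 min: 14:45–16:00.
Earliest such window starts at 14:45.

14:45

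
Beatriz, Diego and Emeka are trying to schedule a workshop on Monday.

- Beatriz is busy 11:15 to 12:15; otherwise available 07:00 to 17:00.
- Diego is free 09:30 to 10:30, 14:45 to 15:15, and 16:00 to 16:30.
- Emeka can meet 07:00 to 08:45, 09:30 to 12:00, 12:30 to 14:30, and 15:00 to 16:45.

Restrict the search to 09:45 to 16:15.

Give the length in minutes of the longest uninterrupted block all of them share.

45 minutes

Beatriz free within 07:00–17:00: 07:00–11:15, 12:15–17:00.
Beatriz ∩ Diego: 09:30–10:30, 14:45–15:15, 16:00–16:30.
Beatriz ∩ Diego ∩ Emeka: 09:30–10:30, 15:00–15:15, 16:00–16:30.
Restricted to 09:45–16:15: 09:45–10:30, 15:00–15:15, 16:00–16:15.
Common window lengths: 45, 15, 15 min; longest is 45.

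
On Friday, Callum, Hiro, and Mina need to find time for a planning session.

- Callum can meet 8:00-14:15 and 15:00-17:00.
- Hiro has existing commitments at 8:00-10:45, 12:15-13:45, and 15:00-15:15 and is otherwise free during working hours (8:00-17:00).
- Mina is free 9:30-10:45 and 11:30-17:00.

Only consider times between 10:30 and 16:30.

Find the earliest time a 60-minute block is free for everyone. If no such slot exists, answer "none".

Hiro free within 08:00–17:00: 10:45–12:15, 13:45–15:00, 15:15–17:00.
Callum ∩ Hiro: 10:45–12:15, 13:45–14:15, 15:15–17:00.
Callum ∩ Hiro ∩ Mina: 11:30–12:15, 13:45–14:15, 15:15–17:00.
Restricted to 10:30–16:30: 11:30–12:15, 13:45–14:15, 15:15–16:30.
Windows ≥ 60 min: 15:15–16:30.
Earliest such window starts at 15:15.

15:15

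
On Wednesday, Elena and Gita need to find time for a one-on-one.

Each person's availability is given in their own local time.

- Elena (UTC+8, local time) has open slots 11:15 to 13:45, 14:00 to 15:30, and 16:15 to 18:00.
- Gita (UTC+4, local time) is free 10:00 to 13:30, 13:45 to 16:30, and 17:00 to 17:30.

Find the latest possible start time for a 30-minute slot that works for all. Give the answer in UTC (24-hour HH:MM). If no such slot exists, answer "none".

09:00

Elena → UTC: 03:15–05:45, 06:00–07:30, 08:15–10:00.
Gita → UTC: 06:00–09:30, 09:45–12:30, 13:00–13:30.
Elena ∩ Gita: 06:00–07:30, 08:15–09:30, 09:45–10:00.
Windows ≥ 30 min: 06:00–07:30, 08:15–09:30.
Latest start in the last window 08:15–09:30 is 09:30 − 30 min = 09:00.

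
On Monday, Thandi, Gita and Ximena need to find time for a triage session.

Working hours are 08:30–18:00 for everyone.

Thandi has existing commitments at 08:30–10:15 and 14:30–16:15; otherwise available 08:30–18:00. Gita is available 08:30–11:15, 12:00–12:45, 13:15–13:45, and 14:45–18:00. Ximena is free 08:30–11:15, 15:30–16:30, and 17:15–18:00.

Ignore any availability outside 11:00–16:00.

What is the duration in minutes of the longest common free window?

15 minutes

Thandi free within 08:30–18:00: 10:15–14:30, 16:15–18:00.
Thandi ∩ Gita: 10:15–11:15, 12:00–12:45, 13:15–13:45, 16:15–18:00.
Thandi ∩ Gita ∩ Ximena: 10:15–11:15, 16:15–16:30, 17:15–18:00.
Restricted to 11:00–16:00: 11:00–11:15.
Single common window of 15 minutes.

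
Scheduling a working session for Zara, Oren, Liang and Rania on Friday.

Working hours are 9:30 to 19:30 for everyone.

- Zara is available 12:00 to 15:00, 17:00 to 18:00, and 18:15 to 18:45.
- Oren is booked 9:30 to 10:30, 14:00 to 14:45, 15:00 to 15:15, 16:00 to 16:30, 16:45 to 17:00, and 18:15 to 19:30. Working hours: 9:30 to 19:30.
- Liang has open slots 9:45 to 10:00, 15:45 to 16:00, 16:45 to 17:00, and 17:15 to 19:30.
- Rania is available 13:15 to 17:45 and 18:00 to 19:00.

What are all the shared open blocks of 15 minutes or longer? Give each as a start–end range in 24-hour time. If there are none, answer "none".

17:15–17:45

Oren free within 09:30–19:30: 10:30–14:00, 14:45–15:00, 15:15–16:00, 16:30–16:45, 17:00–18:15.
Zara ∩ Oren: 12:00–14:00, 14:45–15:00, 17:00–18:00.
Zara ∩ Oren ∩ Liang: 17:15–18:00.
Zara ∩ Oren ∩ Liang ∩ Rania: 17:15–17:45.
Windows ≥ 15 min: 17:15–17:45.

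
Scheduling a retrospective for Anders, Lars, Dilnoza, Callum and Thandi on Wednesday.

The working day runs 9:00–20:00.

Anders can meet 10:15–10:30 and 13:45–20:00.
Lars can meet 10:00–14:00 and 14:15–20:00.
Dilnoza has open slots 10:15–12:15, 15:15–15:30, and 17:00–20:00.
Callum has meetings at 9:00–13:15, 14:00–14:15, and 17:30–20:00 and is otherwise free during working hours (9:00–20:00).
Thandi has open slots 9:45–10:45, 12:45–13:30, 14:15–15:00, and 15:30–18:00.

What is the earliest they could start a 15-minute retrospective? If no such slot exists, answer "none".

17:00

Callum free within 09:00–20:00: 13:15–14:00, 14:15–17:30.
Anders ∩ Lars: 10:15–10:30, 13:45–14:00, 14:15–20:00.
Anders ∩ Lars ∩ Dilnoza: 10:15–10:30, 15:15–15:30, 17:00–20:00.
Anders ∩ Lars ∩ Dilnoza ∩ Callum: 15:15–15:30, 17:00–17:30.
Anders ∩ Lars ∩ Dilnoza ∩ Callum ∩ Thandi: 17:00–17:30.
Windows ≥ 15 min: 17:00–17:30.
Earliest such window starts at 17:00.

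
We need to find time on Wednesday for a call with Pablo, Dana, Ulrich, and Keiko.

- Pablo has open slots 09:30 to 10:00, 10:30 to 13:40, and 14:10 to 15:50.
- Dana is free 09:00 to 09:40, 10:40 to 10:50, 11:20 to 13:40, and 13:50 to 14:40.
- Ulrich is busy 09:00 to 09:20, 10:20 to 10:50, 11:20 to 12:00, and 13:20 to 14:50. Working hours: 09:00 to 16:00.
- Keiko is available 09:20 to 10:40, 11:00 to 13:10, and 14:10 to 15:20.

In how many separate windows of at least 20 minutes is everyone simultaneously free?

1

Ulrich free within 09:00–16:00: 09:20–10:20, 10:50–11:20, 12:00–13:20, 14:50–16:00.
Pablo ∩ Dana: 09:30–09:40, 10:40–10:50, 11:20–13:40, 14:10–14:40.
Pablo ∩ Dana ∩ Ulrich: 09:30–09:40, 12:00–13:20.
Pablo ∩ Dana ∩ Ulrich ∩ Keiko: 09:30–09:40, 12:00–13:10.
Windows ≥ 20 min: 12:00–13:10.
That's 1 window.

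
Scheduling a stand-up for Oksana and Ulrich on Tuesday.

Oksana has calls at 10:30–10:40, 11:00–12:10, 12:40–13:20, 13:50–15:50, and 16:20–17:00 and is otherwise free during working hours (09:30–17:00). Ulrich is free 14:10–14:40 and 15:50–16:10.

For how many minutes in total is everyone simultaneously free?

Oksana free within 09:30–17:00: 09:30–10:30, 10:40–11:00, 12:10–12:40, 13:20–13:50, 15:50–16:20.
Oksana ∩ Ulrich: 15:50–16:10.
Total common minutes: 20.

20 minutes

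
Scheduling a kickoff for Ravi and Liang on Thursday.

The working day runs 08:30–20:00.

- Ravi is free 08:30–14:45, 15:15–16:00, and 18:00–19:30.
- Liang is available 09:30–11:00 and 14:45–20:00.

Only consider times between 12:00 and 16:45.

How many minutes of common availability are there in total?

45 minutes

Ravi ∩ Liang: 09:30–11:00, 15:15–16:00, 18:00–19:30.
Restricted to 12:00–16:45: 15:15–16:00.
Total common minutes: 45.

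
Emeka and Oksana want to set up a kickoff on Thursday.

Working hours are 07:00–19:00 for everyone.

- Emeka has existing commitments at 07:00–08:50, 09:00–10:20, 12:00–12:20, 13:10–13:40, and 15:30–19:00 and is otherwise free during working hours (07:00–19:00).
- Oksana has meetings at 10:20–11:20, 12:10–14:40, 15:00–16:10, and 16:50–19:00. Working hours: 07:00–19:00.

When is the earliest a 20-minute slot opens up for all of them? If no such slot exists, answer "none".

11:20

Emeka free within 07:00–19:00: 08:50–09:00, 10:20–12:00, 12:20–13:10, 13:40–15:30.
Oksana free within 07:00–19:00: 07:00–10:20, 11:20–12:10, 14:40–15:00, 16:10–16:50.
Emeka ∩ Oksana: 08:50–09:00, 11:20–12:00, 14:40–15:00.
Windows ≥ 20 min: 11:20–12:00, 14:40–15:00.
Earliest such window starts at 11:20.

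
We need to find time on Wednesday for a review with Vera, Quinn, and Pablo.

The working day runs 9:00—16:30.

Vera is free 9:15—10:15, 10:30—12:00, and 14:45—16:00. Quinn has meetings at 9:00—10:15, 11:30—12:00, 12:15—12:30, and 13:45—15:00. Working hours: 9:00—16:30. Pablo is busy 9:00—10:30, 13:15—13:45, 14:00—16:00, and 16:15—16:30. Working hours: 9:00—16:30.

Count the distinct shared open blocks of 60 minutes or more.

1

Quinn free within 09:00–16:30: 10:15–11:30, 12:00–12:15, 12:30–13:45, 15:00–16:30.
Pablo free within 09:00–16:30: 10:30–13:15, 13:45–14:00, 16:00–16:15.
Vera ∩ Quinn: 10:30–11:30, 15:00–16:00.
Vera ∩ Quinn ∩ Pablo: 10:30–11:30.
Windows ≥ 60 min: 10:30–11:30.
That's 1 window.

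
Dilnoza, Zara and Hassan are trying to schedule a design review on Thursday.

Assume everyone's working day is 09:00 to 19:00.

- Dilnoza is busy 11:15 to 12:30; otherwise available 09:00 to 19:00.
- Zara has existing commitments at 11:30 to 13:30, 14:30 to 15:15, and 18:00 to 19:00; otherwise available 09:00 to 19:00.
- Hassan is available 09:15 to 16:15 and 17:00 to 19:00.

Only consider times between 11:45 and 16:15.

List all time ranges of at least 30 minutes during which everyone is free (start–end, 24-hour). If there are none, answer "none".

Dilnoza free within 09:00–19:00: 09:00–11:15, 12:30–19:00.
Zara free within 09:00–19:00: 09:00–11:30, 13:30–14:30, 15:15–18:00.
Dilnoza ∩ Zara: 09:00–11:15, 13:30–14:30, 15:15–18:00.
Dilnoza ∩ Zara ∩ Hassan: 09:15–11:15, 13:30–14:30, 15:15–16:15, 17:00–18:00.
Restricted to 11:45–16:15: 13:30–14:30, 15:15–16:15.
Windows ≥ 30 min: 13:30–14:30, 15:15–16:15.

13:30–14:30, 15:15–16:15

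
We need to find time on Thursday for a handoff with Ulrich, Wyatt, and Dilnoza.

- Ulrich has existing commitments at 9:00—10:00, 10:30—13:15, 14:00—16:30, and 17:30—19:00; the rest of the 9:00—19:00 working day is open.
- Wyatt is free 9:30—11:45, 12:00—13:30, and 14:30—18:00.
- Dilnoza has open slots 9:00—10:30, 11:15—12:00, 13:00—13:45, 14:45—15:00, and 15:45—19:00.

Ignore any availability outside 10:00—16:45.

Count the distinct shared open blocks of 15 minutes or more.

3

Ulrich free within 09:00–19:00: 10:00–10:30, 13:15–14:00, 16:30–17:30.
Ulrich ∩ Wyatt: 10:00–10:30, 13:15–13:30, 16:30–17:30.
Ulrich ∩ Wyatt ∩ Dilnoza: 10:00–10:30, 13:15–13:30, 16:30–17:30.
Restricted to 10:00–16:45: 10:00–10:30, 13:15–13:30, 16:30–16:45.
Windows ≥ 15 min: 10:00–10:30, 13:15–13:30, 16:30–16:45.
That's 3 windows.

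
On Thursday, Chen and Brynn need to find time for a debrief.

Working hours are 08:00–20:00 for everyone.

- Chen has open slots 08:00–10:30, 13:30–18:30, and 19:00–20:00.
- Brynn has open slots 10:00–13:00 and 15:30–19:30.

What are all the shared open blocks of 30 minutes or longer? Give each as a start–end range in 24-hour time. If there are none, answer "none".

Chen ∩ Brynn: 10:00–10:30, 15:30–18:30, 19:00–19:30.
Windows ≥ 30 min: 10:00–10:30, 15:30–18:30, 19:00–19:30.

10:00–10:30, 15:30–18:30, 19:00–19:30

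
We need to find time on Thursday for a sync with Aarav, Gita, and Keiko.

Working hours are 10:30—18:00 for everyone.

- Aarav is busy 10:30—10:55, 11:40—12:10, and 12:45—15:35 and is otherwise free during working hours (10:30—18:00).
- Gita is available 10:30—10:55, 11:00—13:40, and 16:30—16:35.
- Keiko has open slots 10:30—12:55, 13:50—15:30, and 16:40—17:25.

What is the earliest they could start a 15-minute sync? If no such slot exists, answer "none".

11:00

Aarav free within 10:30–18:00: 10:55–11:40, 12:10–12:45, 15:35–18:00.
Aarav ∩ Gita: 11:00–11:40, 12:10–12:45, 16:30–16:35.
Aarav ∩ Gita ∩ Keiko: 11:00–11:40, 12:10–12:45.
Windows ≥ 15 min: 11:00–11:40, 12:10–12:45.
Earliest such window starts at 11:00.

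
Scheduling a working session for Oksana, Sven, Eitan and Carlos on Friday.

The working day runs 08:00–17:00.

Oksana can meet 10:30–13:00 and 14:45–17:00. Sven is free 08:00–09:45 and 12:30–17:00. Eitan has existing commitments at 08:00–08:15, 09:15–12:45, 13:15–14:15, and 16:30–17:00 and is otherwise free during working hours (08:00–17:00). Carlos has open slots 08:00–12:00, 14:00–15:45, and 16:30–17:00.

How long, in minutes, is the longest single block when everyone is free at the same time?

60 minutes

Eitan free within 08:00–17:00: 08:15–09:15, 12:45–13:15, 14:15–16:30.
Oksana ∩ Sven: 12:30–13:00, 14:45–17:00.
Oksana ∩ Sven ∩ Eitan: 12:45–13:00, 14:45–16:30.
Oksana ∩ Sven ∩ Eitan ∩ Carlos: 14:45–15:45.
Single common window of 60 minutes.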